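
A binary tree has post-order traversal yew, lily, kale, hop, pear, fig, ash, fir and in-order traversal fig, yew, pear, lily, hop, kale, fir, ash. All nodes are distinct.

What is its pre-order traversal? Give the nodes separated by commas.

fir, fig, pear, yew, hop, lily, kale, ash

The last element of post-order is the root; it splits in-order into left and right subtrees.
Root fir: left subtree has 6 nodes {fig, yew, pear, lily, hop, kale}, right has 1 {ash}.
  Root fig: left subtree has 0 nodes { }, right has 5 {yew, pear, lily, hop, kale}.
    Root pear: left subtree has 1 node {yew}, right has 3 {lily, hop, kale}.
      Root hop: left subtree has 1 node {lily}, right has 1 {kale}.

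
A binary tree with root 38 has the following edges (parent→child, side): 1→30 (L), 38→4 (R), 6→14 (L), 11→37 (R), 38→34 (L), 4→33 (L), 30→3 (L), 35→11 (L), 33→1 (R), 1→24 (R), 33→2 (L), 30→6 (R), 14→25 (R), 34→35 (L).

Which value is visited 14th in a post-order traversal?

Post-order visits the left subtree, then the right subtree, then the node.
At 38: go left to 34.
  At 34: go left to 35.
    At 35: go left to 11.
      At 11: no left child.
      At 11: go right to 37.
        37 is a leaf — visit 37.
      Visit 11.
    At 35: no right child.
    Visit 35.
  At 34: no right child.
  Visit 34.
At 38: go right to 4.
  At 4: go left to 33.
    At 33: go left to 2.
      2 is a leaf — visit 2.
    At 33: go right to 1.
      At 1: go left to 30.
        At 30: go left to 3.
          3 is a leaf — visit 3.
        At 30: go right to 6.
          At 6: go left to 14.
            At 14: no left child.
            At 14: go right to 25.
              25 is a leaf — visit 25.
            Visit 14.
          At 6: no right child.
          Visit 6.
        Visit 30.
      At 1: go right to 24.
        24 is a leaf — visit 24.
      Visit 1.
    Visit 33.
  At 4: no right child.
  Visit 4.
Visit 38.
Full post-order sequence: 37, 11, 35, 34, 2, 3, 25, 14, 6, 30, 24, 1, 33, 4, 38.

4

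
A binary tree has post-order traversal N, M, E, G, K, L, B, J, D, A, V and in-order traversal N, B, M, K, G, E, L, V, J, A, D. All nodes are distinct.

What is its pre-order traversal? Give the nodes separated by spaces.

The last element of post-order is the root; it splits in-order into left and right subtrees.
Root V: left subtree has 7 nodes {N, B, M, K, G, E, L}, right has 3 {J, A, D}.
  Root B: left subtree has 1 node {N}, right has 5 {M, K, G, E, L}.
    Root L: left subtree has 4 nodes {M, K, G, E}, right has 0 { }.
      Root K: left subtree has 1 node {M}, right has 2 {G, E}.
        Root G: left subtree has 0 nodes { }, right has 1 {E}.
  Root A: left subtree has 1 node {J}, right has 1 {D}.

V B N L K M G E A J D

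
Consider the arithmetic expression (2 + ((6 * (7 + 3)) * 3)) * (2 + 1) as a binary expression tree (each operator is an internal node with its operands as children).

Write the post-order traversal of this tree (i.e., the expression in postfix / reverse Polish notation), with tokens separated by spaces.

2 6 7 3 + * 3 * + 2 1 + *

Post-order on an expression tree gives postfix notation: for each operator, emit left operand, right operand, then the operator.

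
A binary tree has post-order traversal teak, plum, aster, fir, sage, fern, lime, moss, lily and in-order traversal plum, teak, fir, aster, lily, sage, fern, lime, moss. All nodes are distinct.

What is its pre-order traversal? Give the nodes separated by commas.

The last element of post-order is the root; it splits in-order into left and right subtrees.
Root lily: left subtree has 4 nodes {plum, teak, fir, aster}, right has 4 {sage, fern, lime, moss}.
  Root fir: left subtree has 2 nodes {plum, teak}, right has 1 {aster}.
    Root plum: left subtree has 0 nodes { }, right has 1 {teak}.
  Root moss: left subtree has 3 nodes {sage, fern, lime}, right has 0 { }.
    Root lime: left subtree has 2 nodes {sage, fern}, right has 0 { }.
      Root fern: left subtree has 1 node {sage}, right has 0 { }.

lily, fir, plum, teak, aster, moss, lime, fern, sage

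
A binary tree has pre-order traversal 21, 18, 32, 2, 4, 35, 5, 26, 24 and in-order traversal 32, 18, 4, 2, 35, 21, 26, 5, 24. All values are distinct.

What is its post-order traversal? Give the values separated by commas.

32, 4, 35, 2, 18, 26, 24, 5, 21

The first element of pre-order is the root; it splits in-order into left and right subtrees.
Root 21: left subtree has 5 nodes {32, 18, 4, 2, 35}, right has 3 {26, 5, 24}.
  Root 18: left subtree has 1 node {32}, right has 3 {4, 2, 35}.
    Root 2: left subtree has 1 node {4}, right has 1 {35}.
  Root 5: left subtree has 1 node {26}, right has 1 {24}.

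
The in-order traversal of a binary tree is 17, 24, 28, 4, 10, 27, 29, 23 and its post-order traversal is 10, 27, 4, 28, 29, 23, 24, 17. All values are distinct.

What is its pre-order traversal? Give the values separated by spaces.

17 24 23 29 28 4 27 10

The last element of post-order is the root; it splits in-order into left and right subtrees.
Root 17: left subtree has 0 nodes { }, right has 7 {24, 28, 4, 10, 27, 29, 23}.
  Root 24: left subtree has 0 nodes { }, right has 6 {28, 4, 10, 27, 29, 23}.
    Root 23: left subtree has 5 nodes {28, 4, 10, 27, 29}, right has 0 { }.
      Root 29: left subtree has 4 nodes {28, 4, 10, 27}, right has 0 { }.
        Root 28: left subtree has 0 nodes { }, right has 3 {4, 10, 27}.
          Root 4: left subtree has 0 nodes { }, right has 2 {10, 27}.
            Root 27: left subtree has 1 node {10}, right has 0 { }.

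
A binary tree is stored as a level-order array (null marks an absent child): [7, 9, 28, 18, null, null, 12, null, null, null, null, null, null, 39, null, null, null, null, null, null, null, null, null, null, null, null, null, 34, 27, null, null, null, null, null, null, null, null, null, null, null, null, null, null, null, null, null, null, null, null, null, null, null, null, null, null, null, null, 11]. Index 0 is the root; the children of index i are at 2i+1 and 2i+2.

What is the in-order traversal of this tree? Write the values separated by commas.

18, 9, 7, 28, 34, 39, 11, 27, 12

In-order visits the left subtree, then the node, then the right subtree.
At 7: go left to 9.
  At 9: go left to 18.
    18 is a leaf — visit 18.
  Visit 9.
  At 9: no right child.
Visit 7.
At 7: go right to 28.
  At 28: no left child.
  Visit 28.
  At 28: go right to 12.
    At 12: go left to 39.
      At 39: go left to 34.
        34 is a leaf — visit 34.
      Visit 39.
      At 39: go right to 27.
        At 27: go left to 11.
          11 is a leaf — visit 11.
        Visit 27.
        At 27: no right child.
    Visit 12.
    At 12: no right child.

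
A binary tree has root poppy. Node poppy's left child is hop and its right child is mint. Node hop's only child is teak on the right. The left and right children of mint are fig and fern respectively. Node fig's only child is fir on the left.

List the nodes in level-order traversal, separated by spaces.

poppy hop mint teak fig fern fir

Level-order visits nodes level by level from the root, left to right within each level.
Level 0: poppy
Level 1: hop, mint
Level 2: teak, fig, fern
Level 3: fir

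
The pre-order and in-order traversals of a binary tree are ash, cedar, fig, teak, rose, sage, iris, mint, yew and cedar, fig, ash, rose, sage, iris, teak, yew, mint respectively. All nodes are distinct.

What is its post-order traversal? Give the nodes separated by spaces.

fig cedar iris sage rose yew mint teak ash

The first element of pre-order is the root; it splits in-order into left and right subtrees.
Root ash: left subtree has 2 nodes {cedar, fig}, right has 6 {rose, sage, iris, teak, yew, mint}.
  Root cedar: left subtree has 0 nodes { }, right has 1 {fig}.
  Root teak: left subtree has 3 nodes {rose, sage, iris}, right has 2 {yew, mint}.
    Root rose: left subtree has 0 nodes { }, right has 2 {sage, iris}.
      Root sage: left subtree has 0 nodes { }, right has 1 {iris}.
    Root mint: left subtree has 1 node {yew}, right has 0 { }.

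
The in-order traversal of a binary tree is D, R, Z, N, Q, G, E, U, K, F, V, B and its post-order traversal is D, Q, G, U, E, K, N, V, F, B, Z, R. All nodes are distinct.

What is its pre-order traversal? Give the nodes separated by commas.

R, D, Z, B, F, N, K, E, G, Q, U, V

The last element of post-order is the root; it splits in-order into left and right subtrees.
Root R: left subtree has 1 node {D}, right has 10 {Z, N, Q, G, E, U, K, F, V, B}.
  Root Z: left subtree has 0 nodes { }, right has 9 {N, Q, G, E, U, K, F, V, B}.
    Root B: left subtree has 8 nodes {N, Q, G, E, U, K, F, V}, right has 0 { }.
      Root F: left subtree has 6 nodes {N, Q, G, E, U, K}, right has 1 {V}.
        Root N: left subtree has 0 nodes { }, right has 5 {Q, G, E, U, K}.
          Root K: left subtree has 4 nodes {Q, G, E, U}, right has 0 { }.
            Root E: left subtree has 2 nodes {Q, G}, right has 1 {U}.
              Root G: left subtree has 1 node {Q}, right has 0 { }.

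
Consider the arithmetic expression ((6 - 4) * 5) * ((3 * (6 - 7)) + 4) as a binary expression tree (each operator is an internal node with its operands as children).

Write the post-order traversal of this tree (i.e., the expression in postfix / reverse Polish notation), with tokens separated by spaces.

Post-order on an expression tree gives postfix notation: for each operator, emit left operand, right operand, then the operator.

6 4 - 5 * 3 6 7 - * 4 + *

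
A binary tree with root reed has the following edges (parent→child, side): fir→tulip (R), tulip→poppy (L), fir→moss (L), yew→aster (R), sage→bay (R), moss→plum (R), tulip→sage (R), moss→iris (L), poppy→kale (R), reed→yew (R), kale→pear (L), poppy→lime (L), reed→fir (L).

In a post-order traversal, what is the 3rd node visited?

Post-order visits the left subtree, then the right subtree, then the node.
At reed: go left to fir.
  At fir: go left to moss.
    At moss: go left to iris.
      iris is a leaf — visit iris.
    At moss: go right to plum.
      plum is a leaf — visit plum.
    Visit moss.
  At fir: go right to tulip.
    At tulip: go left to poppy.
      At poppy: go left to lime.
        lime is a leaf — visit lime.
      At poppy: go right to kale.
        At kale: go left to pear.
          pear is a leaf — visit pear.
        At kale: no right child.
        Visit kale.
      Visit poppy.
    At tulip: go right to sage.
      At sage: no left child.
      At sage: go right to bay.
        bay is a leaf — visit bay.
      Visit sage.
    Visit tulip.
  Visit fir.
At reed: go right to yew.
  At yew: no left child.
  At yew: go right to aster.
    aster is a leaf — visit aster.
  Visit yew.
Visit reed.
Full post-order sequence: iris, plum, moss, lime, pear, kale, poppy, bay, sage, tulip, fir, aster, yew, reed.

moss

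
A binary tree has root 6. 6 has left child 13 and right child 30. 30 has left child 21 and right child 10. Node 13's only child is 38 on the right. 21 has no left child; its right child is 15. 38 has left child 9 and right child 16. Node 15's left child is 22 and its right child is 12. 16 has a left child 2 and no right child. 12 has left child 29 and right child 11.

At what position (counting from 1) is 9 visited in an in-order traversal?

2

In-order visits the left subtree, then the node, then the right subtree.
At 6: go left to 13.
  At 13: no left child.
  Visit 13.
  At 13: go right to 38.
    At 38: go left to 9.
      9 is a leaf — visit 9.
    Visit 38.
    At 38: go right to 16.
      At 16: go left to 2.
        2 is a leaf — visit 2.
      Visit 16.
      At 16: no right child.
Visit 6.
At 6: go right to 30.
  At 30: go left to 21.
    At 21: no left child.
    Visit 21.
    At 21: go right to 15.
      At 15: go left to 22.
        22 is a leaf — visit 22.
      Visit 15.
      At 15: go right to 12.
        At 12: go left to 29.
          29 is a leaf — visit 29.
        Visit 12.
        At 12: go right to 11.
          11 is a leaf — visit 11.
  Visit 30.
  At 30: go right to 10.
    10 is a leaf — visit 10.
Full in-order sequence: 13, 9, 38, 2, 16, 6, 21, 22, 15, 29, 12, 11, 30, 10.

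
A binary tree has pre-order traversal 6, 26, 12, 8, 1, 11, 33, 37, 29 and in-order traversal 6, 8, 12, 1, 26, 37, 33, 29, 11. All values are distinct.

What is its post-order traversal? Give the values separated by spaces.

The first element of pre-order is the root; it splits in-order into left and right subtrees.
Root 6: left subtree has 0 nodes { }, right has 8 {8, 12, 1, 26, 37, 33, 29, 11}.
  Root 26: left subtree has 3 nodes {8, 12, 1}, right has 4 {37, 33, 29, 11}.
    Root 12: left subtree has 1 node {8}, right has 1 {1}.
    Root 11: left subtree has 3 nodes {37, 33, 29}, right has 0 { }.
      Root 33: left subtree has 1 node {37}, right has 1 {29}.

8 1 12 37 29 33 11 26 6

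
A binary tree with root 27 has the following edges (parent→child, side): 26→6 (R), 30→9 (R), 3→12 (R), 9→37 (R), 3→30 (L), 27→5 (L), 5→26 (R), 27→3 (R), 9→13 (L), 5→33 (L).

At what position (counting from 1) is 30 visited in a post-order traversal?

8

Post-order visits the left subtree, then the right subtree, then the node.
At 27: go left to 5.
  At 5: go left to 33.
    33 is a leaf — visit 33.
  At 5: go right to 26.
    At 26: no left child.
    At 26: go right to 6.
      6 is a leaf — visit 6.
    Visit 26.
  Visit 5.
At 27: go right to 3.
  At 3: go left to 30.
    At 30: no left child.
    At 30: go right to 9.
      At 9: go left to 13.
        13 is a leaf — visit 13.
      At 9: go right to 37.
        37 is a leaf — visit 37.
      Visit 9.
    Visit 30.
  At 3: go right to 12.
    12 is a leaf — visit 12.
  Visit 3.
Visit 27.
Full post-order sequence: 33, 6, 26, 5, 13, 37, 9, 30, 12, 3, 27.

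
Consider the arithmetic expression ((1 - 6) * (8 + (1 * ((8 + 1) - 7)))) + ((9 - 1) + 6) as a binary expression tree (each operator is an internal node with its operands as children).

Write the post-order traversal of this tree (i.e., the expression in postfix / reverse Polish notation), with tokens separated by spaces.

Post-order on an expression tree gives postfix notation: for each operator, emit left operand, right operand, then the operator.

1 6 - 8 1 8 1 + 7 - * + * 9 1 - 6 + +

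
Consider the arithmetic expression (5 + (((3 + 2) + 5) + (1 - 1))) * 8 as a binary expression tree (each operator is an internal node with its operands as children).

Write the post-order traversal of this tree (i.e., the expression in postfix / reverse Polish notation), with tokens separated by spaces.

5 3 2 + 5 + 1 1 - + + 8 *

Post-order on an expression tree gives postfix notation: for each operator, emit left operand, right operand, then the operator.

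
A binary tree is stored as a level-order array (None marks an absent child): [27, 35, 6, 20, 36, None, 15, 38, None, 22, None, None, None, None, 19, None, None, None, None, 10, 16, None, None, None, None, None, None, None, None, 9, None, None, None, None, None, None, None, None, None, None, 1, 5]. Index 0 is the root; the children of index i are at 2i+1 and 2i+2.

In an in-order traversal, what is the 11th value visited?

In-order visits the left subtree, then the node, then the right subtree.
At 27: go left to 35.
  At 35: go left to 20.
    At 20: go left to 38.
      38 is a leaf — visit 38.
    Visit 20.
    At 20: no right child.
  Visit 35.
  At 35: go right to 36.
    At 36: go left to 22.
      At 22: go left to 10.
        At 10: no left child.
        Visit 10.
        At 10: go right to 1.
          1 is a leaf — visit 1.
      Visit 22.
      At 22: go right to 16.
        At 16: go left to 5.
          5 is a leaf — visit 5.
        Visit 16.
        At 16: no right child.
    Visit 36.
    At 36: no right child.
Visit 27.
At 27: go right to 6.
  At 6: no left child.
  Visit 6.
  At 6: go right to 15.
    At 15: no left child.
    Visit 15.
    At 15: go right to 19.
      At 19: go left to 9.
        9 is a leaf — visit 9.
      Visit 19.
      At 19: no right child.
Full in-order sequence: 38, 20, 35, 10, 1, 22, 5, 16, 36, 27, 6, 15, 9, 19.

6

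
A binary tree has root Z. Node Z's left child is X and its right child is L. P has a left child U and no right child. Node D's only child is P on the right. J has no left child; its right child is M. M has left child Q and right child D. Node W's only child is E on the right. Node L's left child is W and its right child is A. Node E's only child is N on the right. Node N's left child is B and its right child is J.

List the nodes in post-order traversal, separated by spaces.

X B Q U P D M J N E W A L Z

Post-order visits the left subtree, then the right subtree, then the node.
At Z: go left to X.
  X is a leaf — visit X.
At Z: go right to L.
  At L: go left to W.
    At W: no left child.
    At W: go right to E.
      At E: no left child.
      At E: go right to N.
        At N: go left to B.
          B is a leaf — visit B.
        At N: go right to J.
          At J: no left child.
          At J: go right to M.
            At M: go left to Q.
              Q is a leaf — visit Q.
            At M: go right to D.
              At D: no left child.
              At D: go right to P.
                At P: go left to U.
                  U is a leaf — visit U.
                At P: no right child.
                Visit P.
              Visit D.
            Visit M.
          Visit J.
        Visit N.
      Visit E.
    Visit W.
  At L: go right to A.
    A is a leaf — visit A.
  Visit L.
Visit Z.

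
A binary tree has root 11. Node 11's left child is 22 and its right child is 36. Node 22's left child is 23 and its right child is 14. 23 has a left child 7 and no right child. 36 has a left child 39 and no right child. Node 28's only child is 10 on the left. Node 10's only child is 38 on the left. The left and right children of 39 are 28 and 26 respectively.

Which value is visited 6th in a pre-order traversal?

36

Pre-order visits the node, then its left subtree, then its right subtree.
Visit 11.
At 11: go left to 22.
  Visit 22.
  At 22: go left to 23.
    Visit 23.
    At 23: go left to 7.
      7 is a leaf — visit 7.
    At 23: no right child.
  At 22: go right to 14.
    14 is a leaf — visit 14.
At 11: go right to 36.
  Visit 36.
  At 36: go left to 39.
    Visit 39.
    At 39: go left to 28.
      Visit 28.
      At 28: go left to 10.
        Visit 10.
        At 10: go left to 38.
          38 is a leaf — visit 38.
        At 10: no right child.
      At 28: no right child.
    At 39: go right to 26.
      26 is a leaf — visit 26.
  At 36: no right child.
Full pre-order sequence: 11, 22, 23, 7, 14, 36, 39, 28, 10, 38, 26.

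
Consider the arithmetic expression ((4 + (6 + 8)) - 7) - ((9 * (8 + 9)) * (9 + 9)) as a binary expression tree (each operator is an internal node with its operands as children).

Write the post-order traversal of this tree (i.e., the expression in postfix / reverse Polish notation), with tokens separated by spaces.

Post-order on an expression tree gives postfix notation: for each operator, emit left operand, right operand, then the operator.

4 6 8 + + 7 - 9 8 9 + * 9 9 + * -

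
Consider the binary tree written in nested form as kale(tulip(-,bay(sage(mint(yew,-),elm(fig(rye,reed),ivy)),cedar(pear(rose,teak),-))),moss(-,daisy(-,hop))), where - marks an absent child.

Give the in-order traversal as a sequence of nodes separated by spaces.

tulip yew mint sage rye fig reed elm ivy bay rose pear teak cedar kale moss daisy hop

In-order visits the left subtree, then the node, then the right subtree.
At kale: go left to tulip.
  At tulip: no left child.
  Visit tulip.
  At tulip: go right to bay.
    At bay: go left to sage.
      At sage: go left to mint.
        At mint: go left to yew.
          yew is a leaf — visit yew.
        Visit mint.
        At mint: no right child.
      Visit sage.
      At sage: go right to elm.
        At elm: go left to fig.
          At fig: go left to rye.
            rye is a leaf — visit rye.
          Visit fig.
          At fig: go right to reed.
            reed is a leaf — visit reed.
        Visit elm.
        At elm: go right to ivy.
          ivy is a leaf — visit ivy.
    Visit bay.
    At bay: go right to cedar.
      At cedar: go left to pear.
        At pear: go left to rose.
          rose is a leaf — visit rose.
        Visit pear.
        At pear: go right to teak.
          teak is a leaf — visit teak.
      Visit cedar.
      At cedar: no right child.
Visit kale.
At kale: go right to moss.
  At moss: no left child.
  Visit moss.
  At moss: go right to daisy.
    At daisy: no left child.
    Visit daisy.
    At daisy: go right to hop.
      hop is a leaf — visit hop.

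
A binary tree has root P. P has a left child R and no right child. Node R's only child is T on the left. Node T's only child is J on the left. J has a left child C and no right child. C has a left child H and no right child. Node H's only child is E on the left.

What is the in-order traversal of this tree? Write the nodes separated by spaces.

In-order visits the left subtree, then the node, then the right subtree.
At P: go left to R.
  At R: go left to T.
    At T: go left to J.
      At J: go left to C.
        At C: go left to H.
          At H: go left to E.
            E is a leaf — visit E.
          Visit H.
          At H: no right child.
        Visit C.
        At C: no right child.
      Visit J.
      At J: no right child.
    Visit T.
    At T: no right child.
  Visit R.
  At R: no right child.
Visit P.
At P: no right child.

E H C J T R P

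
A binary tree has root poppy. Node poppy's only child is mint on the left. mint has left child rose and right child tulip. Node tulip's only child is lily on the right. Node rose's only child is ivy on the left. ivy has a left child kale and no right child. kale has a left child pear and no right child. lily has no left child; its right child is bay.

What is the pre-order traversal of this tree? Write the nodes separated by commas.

Pre-order visits the node, then its left subtree, then its right subtree.
Visit poppy.
At poppy: go left to mint.
  Visit mint.
  At mint: go left to rose.
    Visit rose.
    At rose: go left to ivy.
      Visit ivy.
      At ivy: go left to kale.
        Visit kale.
        At kale: go left to pear.
          pear is a leaf — visit pear.
        At kale: no right child.
      At ivy: no right child.
    At rose: no right child.
  At mint: go right to tulip.
    Visit tulip.
    At tulip: no left child.
    At tulip: go right to lily.
      Visit lily.
      At lily: no left child.
      At lily: go right to bay.
        bay is a leaf — visit bay.
At poppy: no right child.

poppy, mint, rose, ivy, kale, pear, tulip, lily, bay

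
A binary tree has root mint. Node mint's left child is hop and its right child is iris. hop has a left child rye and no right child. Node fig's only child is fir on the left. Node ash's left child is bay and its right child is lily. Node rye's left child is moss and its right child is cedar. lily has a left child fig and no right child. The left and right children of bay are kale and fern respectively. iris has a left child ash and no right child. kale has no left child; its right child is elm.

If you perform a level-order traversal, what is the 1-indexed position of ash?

5

Level-order visits nodes level by level from the root, left to right within each level.
Level 0: mint
Level 1: hop, iris
Level 2: rye, ash
Level 3: moss, cedar, bay, lily
Level 4: kale, fern, fig
Level 5: elm, fir
Full level-order sequence: mint, hop, iris, rye, ash, moss, cedar, bay, lily, kale, fern, fig, elm, fir.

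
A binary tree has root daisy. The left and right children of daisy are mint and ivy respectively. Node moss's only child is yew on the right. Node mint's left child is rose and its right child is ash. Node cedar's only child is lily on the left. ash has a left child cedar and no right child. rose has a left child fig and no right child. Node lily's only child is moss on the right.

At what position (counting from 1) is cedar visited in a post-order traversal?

6

Post-order visits the left subtree, then the right subtree, then the node.
At daisy: go left to mint.
  At mint: go left to rose.
    At rose: go left to fig.
      fig is a leaf — visit fig.
    At rose: no right child.
    Visit rose.
  At mint: go right to ash.
    At ash: go left to cedar.
      At cedar: go left to lily.
        At lily: no left child.
        At lily: go right to moss.
          At moss: no left child.
          At moss: go right to yew.
            yew is a leaf — visit yew.
          Visit moss.
        Visit lily.
      At cedar: no right child.
      Visit cedar.
    At ash: no right child.
    Visit ash.
  Visit mint.
At daisy: go right to ivy.
  ivy is a leaf — visit ivy.
Visit daisy.
Full post-order sequence: fig, rose, yew, moss, lily, cedar, ash, mint, ivy, daisy.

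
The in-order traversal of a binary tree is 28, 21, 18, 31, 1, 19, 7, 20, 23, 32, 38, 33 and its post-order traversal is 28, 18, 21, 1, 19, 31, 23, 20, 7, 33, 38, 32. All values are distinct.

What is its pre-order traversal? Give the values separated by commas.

32, 7, 31, 21, 28, 18, 19, 1, 20, 23, 38, 33

The last element of post-order is the root; it splits in-order into left and right subtrees.
Root 32: left subtree has 9 nodes {28, 21, 18, 31, 1, 19, 7, 20, 23}, right has 2 {38, 33}.
  Root 7: left subtree has 6 nodes {28, 21, 18, 31, 1, 19}, right has 2 {20, 23}.
    Root 31: left subtree has 3 nodes {28, 21, 18}, right has 2 {1, 19}.
      Root 21: left subtree has 1 node {28}, right has 1 {18}.
      Root 19: left subtree has 1 node {1}, right has 0 { }.
    Root 20: left subtree has 0 nodes { }, right has 1 {23}.
  Root 38: left subtree has 0 nodes { }, right has 1 {33}.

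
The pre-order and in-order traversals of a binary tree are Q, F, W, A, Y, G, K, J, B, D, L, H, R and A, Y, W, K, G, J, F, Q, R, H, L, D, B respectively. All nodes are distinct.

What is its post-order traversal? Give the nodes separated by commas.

The first element of pre-order is the root; it splits in-order into left and right subtrees.
Root Q: left subtree has 7 nodes {A, Y, W, K, G, J, F}, right has 5 {R, H, L, D, B}.
  Root F: left subtree has 6 nodes {A, Y, W, K, G, J}, right has 0 { }.
    Root W: left subtree has 2 nodes {A, Y}, right has 3 {K, G, J}.
      Root A: left subtree has 0 nodes { }, right has 1 {Y}.
      Root G: left subtree has 1 node {K}, right has 1 {J}.
  Root B: left subtree has 4 nodes {R, H, L, D}, right has 0 { }.
    Root D: left subtree has 3 nodes {R, H, L}, right has 0 { }.
      Root L: left subtree has 2 nodes {R, H}, right has 0 { }.
        Root H: left subtree has 1 node {R}, right has 0 { }.

Y, A, K, J, G, W, F, R, H, L, D, B, Q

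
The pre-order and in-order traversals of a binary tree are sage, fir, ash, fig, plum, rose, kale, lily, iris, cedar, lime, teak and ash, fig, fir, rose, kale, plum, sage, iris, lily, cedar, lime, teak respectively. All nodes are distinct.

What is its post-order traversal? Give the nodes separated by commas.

The first element of pre-order is the root; it splits in-order into left and right subtrees.
Root sage: left subtree has 6 nodes {ash, fig, fir, rose, kale, plum}, right has 5 {iris, lily, cedar, lime, teak}.
  Root fir: left subtree has 2 nodes {ash, fig}, right has 3 {rose, kale, plum}.
    Root ash: left subtree has 0 nodes { }, right has 1 {fig}.
    Root plum: left subtree has 2 nodes {rose, kale}, right has 0 { }.
      Root rose: left subtree has 0 nodes { }, right has 1 {kale}.
  Root lily: left subtree has 1 node {iris}, right has 3 {cedar, lime, teak}.
    Root cedar: left subtree has 0 nodes { }, right has 2 {lime, teak}.
      Root lime: left subtree has 0 nodes { }, right has 1 {teak}.

fig, ash, kale, rose, plum, fir, iris, teak, lime, cedar, lily, sage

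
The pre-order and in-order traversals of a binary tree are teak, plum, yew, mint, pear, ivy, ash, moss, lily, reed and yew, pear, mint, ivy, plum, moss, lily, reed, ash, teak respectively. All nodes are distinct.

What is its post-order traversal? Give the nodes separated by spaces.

The first element of pre-order is the root; it splits in-order into left and right subtrees.
Root teak: left subtree has 9 nodes {yew, pear, mint, ivy, plum, moss, lily, reed, ash}, right has 0 { }.
  Root plum: left subtree has 4 nodes {yew, pear, mint, ivy}, right has 4 {moss, lily, reed, ash}.
    Root yew: left subtree has 0 nodes { }, right has 3 {pear, mint, ivy}.
      Root mint: left subtree has 1 node {pear}, right has 1 {ivy}.
    Root ash: left subtree has 3 nodes {moss, lily, reed}, right has 0 { }.
      Root moss: left subtree has 0 nodes { }, right has 2 {lily, reed}.
        Root lily: left subtree has 0 nodes { }, right has 1 {reed}.

pear ivy mint yew reed lily moss ash plum teak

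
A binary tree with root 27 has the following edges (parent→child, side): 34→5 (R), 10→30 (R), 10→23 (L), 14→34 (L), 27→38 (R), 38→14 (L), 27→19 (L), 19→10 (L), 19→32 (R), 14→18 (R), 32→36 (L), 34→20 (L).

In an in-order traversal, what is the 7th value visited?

In-order visits the left subtree, then the node, then the right subtree.
At 27: go left to 19.
  At 19: go left to 10.
    At 10: go left to 23.
      23 is a leaf — visit 23.
    Visit 10.
    At 10: go right to 30.
      30 is a leaf — visit 30.
  Visit 19.
  At 19: go right to 32.
    At 32: go left to 36.
      36 is a leaf — visit 36.
    Visit 32.
    At 32: no right child.
Visit 27.
At 27: go right to 38.
  At 38: go left to 14.
    At 14: go left to 34.
      At 34: go left to 20.
        20 is a leaf — visit 20.
      Visit 34.
      At 34: go right to 5.
        5 is a leaf — visit 5.
    Visit 14.
    At 14: go right to 18.
      18 is a leaf — visit 18.
  Visit 38.
  At 38: no right child.
Full in-order sequence: 23, 10, 30, 19, 36, 32, 27, 20, 34, 5, 14, 18, 38.

27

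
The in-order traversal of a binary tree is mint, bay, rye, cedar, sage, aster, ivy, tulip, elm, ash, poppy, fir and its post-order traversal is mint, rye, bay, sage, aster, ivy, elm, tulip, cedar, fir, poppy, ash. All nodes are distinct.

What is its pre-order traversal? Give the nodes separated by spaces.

The last element of post-order is the root; it splits in-order into left and right subtrees.
Root ash: left subtree has 9 nodes {mint, bay, rye, cedar, sage, aster, ivy, tulip, elm}, right has 2 {poppy, fir}.
  Root cedar: left subtree has 3 nodes {mint, bay, rye}, right has 5 {sage, aster, ivy, tulip, elm}.
    Root bay: left subtree has 1 node {mint}, right has 1 {rye}.
    Root tulip: left subtree has 3 nodes {sage, aster, ivy}, right has 1 {elm}.
      Root ivy: left subtree has 2 nodes {sage, aster}, right has 0 { }.
        Root aster: left subtree has 1 node {sage}, right has 0 { }.
  Root poppy: left subtree has 0 nodes { }, right has 1 {fir}.

ash cedar bay mint rye tulip ivy aster sage elm poppy fir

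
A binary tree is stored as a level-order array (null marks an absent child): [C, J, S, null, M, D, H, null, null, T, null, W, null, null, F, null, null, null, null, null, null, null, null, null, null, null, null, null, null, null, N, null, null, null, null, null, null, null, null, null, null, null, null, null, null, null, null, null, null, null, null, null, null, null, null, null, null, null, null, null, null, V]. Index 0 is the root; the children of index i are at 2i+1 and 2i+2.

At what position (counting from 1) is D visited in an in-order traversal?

In-order visits the left subtree, then the node, then the right subtree.
At C: go left to J.
  At J: no left child.
  Visit J.
  At J: go right to M.
    At M: go left to T.
      T is a leaf — visit T.
    Visit M.
    At M: no right child.
Visit C.
At C: go right to S.
  At S: go left to D.
    At D: go left to W.
      W is a leaf — visit W.
    Visit D.
    At D: no right child.
  Visit S.
  At S: go right to H.
    At H: no left child.
    Visit H.
    At H: go right to F.
      At F: no left child.
      Visit F.
      At F: go right to N.
        At N: go left to V.
          V is a leaf — visit V.
        Visit N.
        At N: no right child.
Full in-order sequence: J, T, M, C, W, D, S, H, F, V, N.

6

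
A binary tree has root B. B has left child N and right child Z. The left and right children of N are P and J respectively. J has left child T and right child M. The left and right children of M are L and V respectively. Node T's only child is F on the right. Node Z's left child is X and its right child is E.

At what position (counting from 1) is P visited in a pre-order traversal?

Pre-order visits the node, then its left subtree, then its right subtree.
Visit B.
At B: go left to N.
  Visit N.
  At N: go left to P.
    P is a leaf — visit P.
  At N: go right to J.
    Visit J.
    At J: go left to T.
      Visit T.
      At T: no left child.
      At T: go right to F.
        F is a leaf — visit F.
    At J: go right to M.
      Visit M.
      At M: go left to L.
        L is a leaf — visit L.
      At M: go right to V.
        V is a leaf — visit V.
At B: go right to Z.
  Visit Z.
  At Z: go left to X.
    X is a leaf — visit X.
  At Z: go right to E.
    E is a leaf — visit E.
Full pre-order sequence: B, N, P, J, T, F, M, L, V, Z, X, E.

3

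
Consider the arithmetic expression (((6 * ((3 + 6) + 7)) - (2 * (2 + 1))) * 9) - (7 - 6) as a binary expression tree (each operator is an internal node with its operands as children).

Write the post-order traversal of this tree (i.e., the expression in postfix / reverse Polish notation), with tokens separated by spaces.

6 3 6 + 7 + * 2 2 1 + * - 9 * 7 6 - -

Post-order on an expression tree gives postfix notation: for each operator, emit left operand, right operand, then the operator.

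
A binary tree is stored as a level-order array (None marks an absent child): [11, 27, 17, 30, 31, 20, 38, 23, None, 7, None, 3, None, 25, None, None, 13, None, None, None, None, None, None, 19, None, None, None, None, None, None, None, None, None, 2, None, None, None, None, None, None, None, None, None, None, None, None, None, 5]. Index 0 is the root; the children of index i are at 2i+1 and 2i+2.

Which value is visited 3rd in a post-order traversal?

Post-order visits the left subtree, then the right subtree, then the node.
At 11: go left to 27.
  At 27: go left to 30.
    At 30: go left to 23.
      At 23: no left child.
      At 23: go right to 13.
        At 13: go left to 2.
          2 is a leaf — visit 2.
        At 13: no right child.
        Visit 13.
      Visit 23.
    At 30: no right child.
    Visit 30.
  At 27: go right to 31.
    At 31: go left to 7.
      7 is a leaf — visit 7.
    At 31: no right child.
    Visit 31.
  Visit 27.
At 11: go right to 17.
  At 17: go left to 20.
    At 20: go left to 3.
      At 3: go left to 19.
        At 19: go left to 5.
          5 is a leaf — visit 5.
        At 19: no right child.
        Visit 19.
      At 3: no right child.
      Visit 3.
    At 20: no right child.
    Visit 20.
  At 17: go right to 38.
    At 38: go left to 25.
      25 is a leaf — visit 25.
    At 38: no right child.
    Visit 38.
  Visit 17.
Visit 11.
Full post-order sequence: 2, 13, 23, 30, 7, 31, 27, 5, 19, 3, 20, 25, 38, 17, 11.

23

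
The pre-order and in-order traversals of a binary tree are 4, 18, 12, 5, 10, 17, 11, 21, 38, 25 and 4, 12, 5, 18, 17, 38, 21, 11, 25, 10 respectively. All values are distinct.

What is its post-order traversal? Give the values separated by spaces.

5 12 38 21 25 11 17 10 18 4

The first element of pre-order is the root; it splits in-order into left and right subtrees.
Root 4: left subtree has 0 nodes { }, right has 9 {12, 5, 18, 17, 38, 21, 11, 25, 10}.
  Root 18: left subtree has 2 nodes {12, 5}, right has 6 {17, 38, 21, 11, 25, 10}.
    Root 12: left subtree has 0 nodes { }, right has 1 {5}.
    Root 10: left subtree has 5 nodes {17, 38, 21, 11, 25}, right has 0 { }.
      Root 17: left subtree has 0 nodes { }, right has 4 {38, 21, 11, 25}.
        Root 11: left subtree has 2 nodes {38, 21}, right has 1 {25}.
          Root 21: left subtree has 1 node {38}, right has 0 { }.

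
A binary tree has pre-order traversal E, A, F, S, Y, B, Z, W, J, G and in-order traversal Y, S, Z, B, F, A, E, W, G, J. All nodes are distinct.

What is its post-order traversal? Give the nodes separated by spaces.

Y Z B S F A G J W E

The first element of pre-order is the root; it splits in-order into left and right subtrees.
Root E: left subtree has 6 nodes {Y, S, Z, B, F, A}, right has 3 {W, G, J}.
  Root A: left subtree has 5 nodes {Y, S, Z, B, F}, right has 0 { }.
    Root F: left subtree has 4 nodes {Y, S, Z, B}, right has 0 { }.
      Root S: left subtree has 1 node {Y}, right has 2 {Z, B}.
        Root B: left subtree has 1 node {Z}, right has 0 { }.
  Root W: left subtree has 0 nodes { }, right has 2 {G, J}.
    Root J: left subtree has 1 node {G}, right has 0 { }.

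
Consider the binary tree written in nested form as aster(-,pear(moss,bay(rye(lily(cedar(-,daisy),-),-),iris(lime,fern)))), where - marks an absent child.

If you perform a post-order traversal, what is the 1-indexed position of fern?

7

Post-order visits the left subtree, then the right subtree, then the node.
At aster: no left child.
At aster: go right to pear.
  At pear: go left to moss.
    moss is a leaf — visit moss.
  At pear: go right to bay.
    At bay: go left to rye.
      At rye: go left to lily.
        At lily: go left to cedar.
          At cedar: no left child.
          At cedar: go right to daisy.
            daisy is a leaf — visit daisy.
          Visit cedar.
        At lily: no right child.
        Visit lily.
      At rye: no right child.
      Visit rye.
    At bay: go right to iris.
      At iris: go left to lime.
        lime is a leaf — visit lime.
      At iris: go right to fern.
        fern is a leaf — visit fern.
      Visit iris.
    Visit bay.
  Visit pear.
Visit aster.
Full post-order sequence: moss, daisy, cedar, lily, rye, lime, fern, iris, bay, pear, aster.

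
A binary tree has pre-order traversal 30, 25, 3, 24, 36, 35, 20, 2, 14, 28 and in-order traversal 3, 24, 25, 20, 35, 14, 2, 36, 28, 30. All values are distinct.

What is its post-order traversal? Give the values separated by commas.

The first element of pre-order is the root; it splits in-order into left and right subtrees.
Root 30: left subtree has 9 nodes {3, 24, 25, 20, 35, 14, 2, 36, 28}, right has 0 { }.
  Root 25: left subtree has 2 nodes {3, 24}, right has 6 {20, 35, 14, 2, 36, 28}.
    Root 3: left subtree has 0 nodes { }, right has 1 {24}.
    Root 36: left subtree has 4 nodes {20, 35, 14, 2}, right has 1 {28}.
      Root 35: left subtree has 1 node {20}, right has 2 {14, 2}.
        Root 2: left subtree has 1 node {14}, right has 0 { }.

24, 3, 20, 14, 2, 35, 28, 36, 25, 30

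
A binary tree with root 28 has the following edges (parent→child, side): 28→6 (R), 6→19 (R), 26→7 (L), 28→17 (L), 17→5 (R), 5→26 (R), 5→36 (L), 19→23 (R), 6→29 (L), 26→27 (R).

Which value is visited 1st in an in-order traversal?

In-order visits the left subtree, then the node, then the right subtree.
At 28: go left to 17.
  At 17: no left child.
  Visit 17.
  At 17: go right to 5.
    At 5: go left to 36.
      36 is a leaf — visit 36.
    Visit 5.
    At 5: go right to 26.
      At 26: go left to 7.
        7 is a leaf — visit 7.
      Visit 26.
      At 26: go right to 27.
        27 is a leaf — visit 27.
Visit 28.
At 28: go right to 6.
  At 6: go left to 29.
    29 is a leaf — visit 29.
  Visit 6.
  At 6: go right to 19.
    At 19: no left child.
    Visit 19.
    At 19: go right to 23.
      23 is a leaf — visit 23.
Full in-order sequence: 17, 36, 5, 7, 26, 27, 28, 29, 6, 19, 23.

17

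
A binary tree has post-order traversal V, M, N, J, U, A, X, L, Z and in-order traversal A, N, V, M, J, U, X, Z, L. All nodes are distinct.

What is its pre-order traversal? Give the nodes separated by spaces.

The last element of post-order is the root; it splits in-order into left and right subtrees.
Root Z: left subtree has 7 nodes {A, N, V, M, J, U, X}, right has 1 {L}.
  Root X: left subtree has 6 nodes {A, N, V, M, J, U}, right has 0 { }.
    Root A: left subtree has 0 nodes { }, right has 5 {N, V, M, J, U}.
      Root U: left subtree has 4 nodes {N, V, M, J}, right has 0 { }.
        Root J: left subtree has 3 nodes {N, V, M}, right has 0 { }.
          Root N: left subtree has 0 nodes { }, right has 2 {V, M}.
            Root M: left subtree has 1 node {V}, right has 0 { }.

Z X A U J N M V L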